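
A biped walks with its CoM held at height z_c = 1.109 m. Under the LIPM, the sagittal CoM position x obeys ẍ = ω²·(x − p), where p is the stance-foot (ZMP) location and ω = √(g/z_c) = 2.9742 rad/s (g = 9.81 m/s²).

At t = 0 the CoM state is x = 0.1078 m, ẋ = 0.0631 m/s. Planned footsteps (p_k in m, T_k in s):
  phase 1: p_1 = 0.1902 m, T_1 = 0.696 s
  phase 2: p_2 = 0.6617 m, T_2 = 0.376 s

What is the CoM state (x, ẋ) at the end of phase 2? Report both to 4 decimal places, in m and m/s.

phase 1: p=0.1902, T=0.696, ωT=2.070043, cosh=4.025673, sinh=3.899493; start (x,ẋ)=(0.107800, 0.063100) → end (x,ẋ)=(-0.058785, -0.701645)
phase 2: p=0.6617, T=0.376, ωT=1.118299, cosh=1.693241, sinh=1.366405; start (x,ẋ)=(-0.058785, -0.701645) → end (x,ẋ)=(-0.880603, -4.116076)

x = -0.8806, ẋ = -4.1161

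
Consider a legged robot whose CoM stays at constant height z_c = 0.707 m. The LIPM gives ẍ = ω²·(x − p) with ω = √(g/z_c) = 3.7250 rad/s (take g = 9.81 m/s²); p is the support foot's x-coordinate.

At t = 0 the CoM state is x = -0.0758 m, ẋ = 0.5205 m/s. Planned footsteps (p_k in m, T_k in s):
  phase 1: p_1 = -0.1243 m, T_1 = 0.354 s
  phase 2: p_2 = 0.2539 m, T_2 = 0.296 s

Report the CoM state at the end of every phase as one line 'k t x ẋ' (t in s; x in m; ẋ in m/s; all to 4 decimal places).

1 0.3540 0.2153 1.3561
2 0.6500 0.6772 2.0748

phase 1: p=-0.1243, T=0.354, ωT=1.318650, cosh=2.002934, sinh=1.735437; start (x,ẋ)=(-0.075800, 0.520500) → end (x,ẋ)=(0.215338, 1.356055)
phase 2: p=0.2539, T=0.296, ωT=1.102600, cosh=1.671997, sinh=1.339990; start (x,ẋ)=(0.215338, 1.356055) → end (x,ẋ)=(0.677236, 2.074838)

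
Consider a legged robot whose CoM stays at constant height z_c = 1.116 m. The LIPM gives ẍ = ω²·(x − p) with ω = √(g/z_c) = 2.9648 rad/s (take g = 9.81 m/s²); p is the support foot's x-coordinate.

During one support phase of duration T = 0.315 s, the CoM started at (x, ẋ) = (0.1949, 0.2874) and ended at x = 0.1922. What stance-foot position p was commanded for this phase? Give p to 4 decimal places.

ωT = 2.9648·0.315 = 0.933912; cosh(ωT) = 1.468728, sinh(ωT) = 1.075715
x(T) = p + (x₀−p)·cosh(ωT) + (ẋ₀/ω)·sinh(ωT) ⇒ p·(1 − cosh) = x(T) − x₀·cosh − (ẋ₀/ω)·sinh
numerator   = 0.1922 − (0.1949)·1.468728 − (0.2874/2.9648)·1.075715 = -0.198332
denominator = 1 − 1.468728 = -0.468728
p = -0.198332 / -0.468728 = 0.4231

p = 0.4231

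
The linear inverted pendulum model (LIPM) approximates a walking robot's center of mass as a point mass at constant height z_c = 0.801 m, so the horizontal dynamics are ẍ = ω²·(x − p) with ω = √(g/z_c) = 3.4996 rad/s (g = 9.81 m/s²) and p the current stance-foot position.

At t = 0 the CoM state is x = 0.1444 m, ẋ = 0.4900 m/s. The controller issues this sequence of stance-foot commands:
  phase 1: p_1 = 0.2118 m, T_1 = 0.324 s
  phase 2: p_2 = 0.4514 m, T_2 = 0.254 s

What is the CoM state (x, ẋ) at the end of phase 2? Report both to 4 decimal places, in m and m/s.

phase 1: p=0.2118, T=0.324, ωT=1.133870, cosh=1.714723, sinh=1.392938; start (x,ẋ)=(0.144400, 0.490000) → end (x,ẋ)=(0.291261, 0.511658)
phase 2: p=0.4514, T=0.254, ωT=0.888898, cosh=1.421778, sinh=1.010670; start (x,ẋ)=(0.291261, 0.511658) → end (x,ẋ)=(0.371483, 0.161063)

x = 0.3715, ẋ = 0.1611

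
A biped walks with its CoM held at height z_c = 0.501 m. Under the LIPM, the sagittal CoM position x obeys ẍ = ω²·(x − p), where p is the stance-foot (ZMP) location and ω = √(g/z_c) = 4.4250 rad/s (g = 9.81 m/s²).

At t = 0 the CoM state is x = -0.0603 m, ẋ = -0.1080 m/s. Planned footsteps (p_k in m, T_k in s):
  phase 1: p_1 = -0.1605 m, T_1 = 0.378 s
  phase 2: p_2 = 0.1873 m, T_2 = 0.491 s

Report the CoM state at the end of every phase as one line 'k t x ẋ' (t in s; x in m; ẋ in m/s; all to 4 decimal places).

phase 1: p=-0.1605, T=0.378, ωT=1.672650, cosh=2.757006, sinh=2.569257; start (x,ẋ)=(-0.060300, -0.108000) → end (x,ẋ)=(0.053045, 0.841414)
phase 2: p=0.1873, T=0.491, ωT=2.172675, cosh=4.447808, sinh=4.333936; start (x,ẋ)=(0.053045, 0.841414) → end (x,ẋ)=(0.414256, 1.167743)

1 0.3780 0.0530 0.8414
2 0.8690 0.4143 1.1677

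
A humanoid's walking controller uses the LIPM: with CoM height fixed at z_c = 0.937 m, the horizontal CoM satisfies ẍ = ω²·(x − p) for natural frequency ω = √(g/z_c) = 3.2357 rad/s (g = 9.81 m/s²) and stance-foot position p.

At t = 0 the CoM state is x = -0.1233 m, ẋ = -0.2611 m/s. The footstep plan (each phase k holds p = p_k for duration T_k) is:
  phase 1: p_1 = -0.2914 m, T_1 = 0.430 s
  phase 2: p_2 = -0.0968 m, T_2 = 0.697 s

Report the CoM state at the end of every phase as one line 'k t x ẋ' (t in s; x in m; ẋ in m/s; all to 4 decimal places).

1 0.4300 -0.0848 0.4684
2 1.1270 0.6440 2.4421

phase 1: p=-0.2914, T=0.430, ωT=1.391351, cosh=2.134508, sinh=1.885769; start (x,ẋ)=(-0.123300, -0.261100) → end (x,ẋ)=(-0.084758, 0.468390)
phase 2: p=-0.0968, T=0.697, ωT=2.255283, cosh=4.821418, sinh=4.716574; start (x,ẋ)=(-0.084758, 0.468390) → end (x,ẋ)=(0.644013, 2.442073)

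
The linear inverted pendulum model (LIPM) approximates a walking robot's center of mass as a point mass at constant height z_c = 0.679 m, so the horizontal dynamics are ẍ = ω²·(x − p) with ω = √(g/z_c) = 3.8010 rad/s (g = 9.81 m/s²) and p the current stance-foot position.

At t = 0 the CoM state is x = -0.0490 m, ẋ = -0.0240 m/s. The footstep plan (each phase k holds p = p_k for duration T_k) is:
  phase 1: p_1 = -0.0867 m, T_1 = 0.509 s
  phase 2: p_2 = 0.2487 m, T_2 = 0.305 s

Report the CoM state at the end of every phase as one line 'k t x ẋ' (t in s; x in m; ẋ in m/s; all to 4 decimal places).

1 0.5090 0.0251 0.4008
2 0.8140 0.0088 -0.5196

phase 1: p=-0.0867, T=0.509, ωT=1.934709, cosh=3.533248, sinh=3.388782; start (x,ẋ)=(-0.049000, -0.024000) → end (x,ẋ)=(0.025106, 0.400807)
phase 2: p=0.2487, T=0.305, ωT=1.159305, cosh=1.750711, sinh=1.437006; start (x,ẋ)=(0.025106, 0.400807) → end (x,ẋ)=(0.008781, -0.519586)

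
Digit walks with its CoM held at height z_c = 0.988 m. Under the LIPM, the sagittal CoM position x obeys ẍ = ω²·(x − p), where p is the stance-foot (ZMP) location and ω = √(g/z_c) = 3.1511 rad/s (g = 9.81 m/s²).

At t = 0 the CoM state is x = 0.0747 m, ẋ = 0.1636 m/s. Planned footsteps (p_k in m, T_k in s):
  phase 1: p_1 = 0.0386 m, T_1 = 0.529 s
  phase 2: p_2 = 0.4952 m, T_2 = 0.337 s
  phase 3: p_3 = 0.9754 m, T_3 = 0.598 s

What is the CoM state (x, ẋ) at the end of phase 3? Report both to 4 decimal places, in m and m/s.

phase 1: p=0.0386, T=0.529, ωT=1.666932, cosh=2.742360, sinh=2.553534; start (x,ẋ)=(0.074700, 0.163600) → end (x,ẋ)=(0.270175, 0.739127)
phase 2: p=0.4952, T=0.337, ωT=1.061921, cosh=1.618856, sinh=1.273065; start (x,ẋ)=(0.270175, 0.739127) → end (x,ẋ)=(0.429528, 0.293838)
phase 3: p=0.9754, T=0.598, ωT=1.884358, cosh=3.367026, sinh=3.215100; start (x,ẋ)=(0.429528, 0.293838) → end (x,ẋ)=(-0.562759, -4.540923)

x = -0.5628, ẋ = -4.5409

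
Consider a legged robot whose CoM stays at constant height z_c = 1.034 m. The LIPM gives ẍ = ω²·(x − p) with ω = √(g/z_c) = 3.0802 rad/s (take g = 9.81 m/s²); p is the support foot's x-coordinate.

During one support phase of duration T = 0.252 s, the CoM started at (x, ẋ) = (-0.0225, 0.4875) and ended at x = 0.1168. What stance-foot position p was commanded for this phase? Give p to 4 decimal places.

p = -0.0343

ωT = 3.0802·0.252 = 0.776210; cosh(ωT) = 1.316684, sinh(ωT) = 0.856537
x(T) = p + (x₀−p)·cosh(ωT) + (ẋ₀/ω)·sinh(ωT) ⇒ p·(1 − cosh) = x(T) − x₀·cosh − (ẋ₀/ω)·sinh
numerator   = 0.1168 − (-0.0225)·1.316684 − (0.4875/3.0802)·0.856537 = 0.010862
denominator = 1 − 1.316684 = -0.316684
p = 0.010862 / -0.316684 = -0.0343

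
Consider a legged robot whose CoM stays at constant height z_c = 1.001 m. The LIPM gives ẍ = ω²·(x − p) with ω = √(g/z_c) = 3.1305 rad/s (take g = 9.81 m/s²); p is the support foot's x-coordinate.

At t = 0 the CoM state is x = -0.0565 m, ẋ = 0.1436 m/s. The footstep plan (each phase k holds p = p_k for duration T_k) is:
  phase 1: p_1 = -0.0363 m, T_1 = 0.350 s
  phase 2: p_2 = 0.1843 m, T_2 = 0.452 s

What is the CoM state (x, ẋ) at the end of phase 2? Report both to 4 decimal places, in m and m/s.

phase 1: p=-0.0363, T=0.350, ωT=1.095675, cosh=1.662757, sinh=1.328444; start (x,ẋ)=(-0.056500, 0.143600) → end (x,ẋ)=(-0.008950, 0.154766)
phase 2: p=0.1843, T=0.452, ωT=1.414986, cosh=2.179679, sinh=1.936750; start (x,ẋ)=(-0.008950, 0.154766) → end (x,ẋ)=(-0.141174, -0.834335)

x = -0.1412, ẋ = -0.8343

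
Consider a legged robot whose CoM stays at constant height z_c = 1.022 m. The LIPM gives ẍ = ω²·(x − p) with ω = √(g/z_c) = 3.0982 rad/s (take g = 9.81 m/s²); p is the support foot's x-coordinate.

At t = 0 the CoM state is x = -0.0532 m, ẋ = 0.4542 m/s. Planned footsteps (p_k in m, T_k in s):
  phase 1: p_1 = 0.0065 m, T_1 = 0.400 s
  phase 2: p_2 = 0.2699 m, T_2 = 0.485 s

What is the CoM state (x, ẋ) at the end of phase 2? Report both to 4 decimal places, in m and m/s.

phase 1: p=0.0065, T=0.400, ωT=1.239280, cosh=1.871359, sinh=1.581767; start (x,ẋ)=(-0.053200, 0.454200) → end (x,ẋ)=(0.126669, 0.557404)
phase 2: p=0.2699, T=0.485, ωT=1.502627, cosh=2.358011, sinh=2.135467; start (x,ẋ)=(0.126669, 0.557404) → end (x,ẋ)=(0.316356, 0.366733)

x = 0.3164, ẋ = 0.3667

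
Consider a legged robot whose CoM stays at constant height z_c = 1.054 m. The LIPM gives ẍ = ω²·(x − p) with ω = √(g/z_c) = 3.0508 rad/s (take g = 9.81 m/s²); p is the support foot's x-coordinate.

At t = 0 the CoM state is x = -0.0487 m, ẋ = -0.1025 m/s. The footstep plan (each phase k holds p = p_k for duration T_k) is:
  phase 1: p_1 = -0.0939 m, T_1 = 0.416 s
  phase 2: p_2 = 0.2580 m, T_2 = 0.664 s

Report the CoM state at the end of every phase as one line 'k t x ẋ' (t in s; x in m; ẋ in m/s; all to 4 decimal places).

phase 1: p=-0.0939, T=0.416, ωT=1.269133, cosh=1.919421, sinh=1.638345; start (x,ẋ)=(-0.048700, -0.102500) → end (x,ẋ)=(-0.062187, 0.029181)
phase 2: p=0.2580, T=0.664, ωT=2.025731, cosh=3.856775, sinh=3.724878; start (x,ẋ)=(-0.062187, 0.029181) → end (x,ẋ)=(-0.941260, -3.526014)

1 0.4160 -0.0622 0.0292
2 1.0800 -0.9413 -3.5260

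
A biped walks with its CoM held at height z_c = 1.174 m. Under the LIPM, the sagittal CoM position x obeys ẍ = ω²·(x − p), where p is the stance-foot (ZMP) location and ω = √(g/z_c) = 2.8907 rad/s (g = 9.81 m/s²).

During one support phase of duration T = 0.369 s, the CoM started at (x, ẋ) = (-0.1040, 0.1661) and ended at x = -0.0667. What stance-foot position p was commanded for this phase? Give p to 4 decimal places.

ωT = 2.8907·0.369 = 1.066668; cosh(ωT) = 1.624918, sinh(ωT) = 1.280765
x(T) = p + (x₀−p)·cosh(ωT) + (ẋ₀/ω)·sinh(ωT) ⇒ p·(1 − cosh) = x(T) − x₀·cosh − (ẋ₀/ω)·sinh
numerator   = -0.0667 − (-0.1040)·1.624918 − (0.1661/2.8907)·1.280765 = 0.028699
denominator = 1 − 1.624918 = -0.624918
p = 0.028699 / -0.624918 = -0.0459

p = -0.0459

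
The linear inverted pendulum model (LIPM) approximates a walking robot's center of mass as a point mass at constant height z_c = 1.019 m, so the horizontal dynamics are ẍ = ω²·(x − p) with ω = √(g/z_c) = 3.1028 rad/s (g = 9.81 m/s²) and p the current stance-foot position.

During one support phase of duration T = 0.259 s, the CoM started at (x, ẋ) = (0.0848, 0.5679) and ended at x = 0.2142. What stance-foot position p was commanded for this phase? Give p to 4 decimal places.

p = 0.1847

ωT = 3.1028·0.259 = 0.803625; cosh(ωT) = 1.340663, sinh(ωT) = 0.892960
x(T) = p + (x₀−p)·cosh(ωT) + (ẋ₀/ω)·sinh(ωT) ⇒ p·(1 − cosh) = x(T) − x₀·cosh − (ẋ₀/ω)·sinh
numerator   = 0.2142 − (0.0848)·1.340663 − (0.5679/3.1028)·0.892960 = -0.062925
denominator = 1 − 1.340663 = -0.340663
p = -0.062925 / -0.340663 = 0.1847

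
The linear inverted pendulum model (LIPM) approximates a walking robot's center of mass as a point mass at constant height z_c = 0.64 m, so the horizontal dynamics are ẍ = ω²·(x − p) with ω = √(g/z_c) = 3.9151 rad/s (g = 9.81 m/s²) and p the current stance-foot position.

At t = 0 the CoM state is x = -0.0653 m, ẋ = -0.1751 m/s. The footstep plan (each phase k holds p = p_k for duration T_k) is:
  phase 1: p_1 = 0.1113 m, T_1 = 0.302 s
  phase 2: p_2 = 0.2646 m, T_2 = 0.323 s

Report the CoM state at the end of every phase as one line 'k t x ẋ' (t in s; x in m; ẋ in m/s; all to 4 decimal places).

1 0.3020 -0.2699 -1.3342
2 0.6250 -1.3127 -5.9611

phase 1: p=0.1113, T=0.302, ωT=1.182360, cosh=1.784309, sinh=1.477755; start (x,ẋ)=(-0.065300, -0.175100) → end (x,ẋ)=(-0.269901, -1.334162)
phase 2: p=0.2646, T=0.323, ωT=1.264577, cosh=1.911977, sinh=1.629618; start (x,ẋ)=(-0.269901, -1.334162) → end (x,ẋ)=(-1.312683, -5.961064)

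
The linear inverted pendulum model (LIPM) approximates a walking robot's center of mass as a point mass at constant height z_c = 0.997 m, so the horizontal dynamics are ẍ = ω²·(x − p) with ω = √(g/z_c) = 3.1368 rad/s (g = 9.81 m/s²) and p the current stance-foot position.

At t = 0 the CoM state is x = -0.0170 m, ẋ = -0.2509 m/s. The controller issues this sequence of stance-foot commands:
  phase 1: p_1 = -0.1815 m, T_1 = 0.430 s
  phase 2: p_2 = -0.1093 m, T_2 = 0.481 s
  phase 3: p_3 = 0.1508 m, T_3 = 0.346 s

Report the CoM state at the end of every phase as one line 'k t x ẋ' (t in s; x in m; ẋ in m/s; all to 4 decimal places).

phase 1: p=-0.1815, T=0.430, ωT=1.348824, cosh=2.056219, sinh=1.796673; start (x,ẋ)=(-0.017000, -0.250900) → end (x,ẋ)=(0.013039, 0.411185)
phase 2: p=-0.1093, T=0.481, ωT=1.508801, cosh=2.371240, sinh=2.150065; start (x,ẋ)=(0.013039, 0.411185) → end (x,ẋ)=(0.462635, 1.800114)
phase 3: p=0.1508, T=0.346, ωT=1.085333, cosh=1.649107, sinh=1.311318; start (x,ẋ)=(0.462635, 1.800114) → end (x,ẋ)=(1.417575, 4.251265)

1 0.4300 0.0130 0.4112
2 0.9110 0.4626 1.8001
3 1.2570 1.4176 4.2513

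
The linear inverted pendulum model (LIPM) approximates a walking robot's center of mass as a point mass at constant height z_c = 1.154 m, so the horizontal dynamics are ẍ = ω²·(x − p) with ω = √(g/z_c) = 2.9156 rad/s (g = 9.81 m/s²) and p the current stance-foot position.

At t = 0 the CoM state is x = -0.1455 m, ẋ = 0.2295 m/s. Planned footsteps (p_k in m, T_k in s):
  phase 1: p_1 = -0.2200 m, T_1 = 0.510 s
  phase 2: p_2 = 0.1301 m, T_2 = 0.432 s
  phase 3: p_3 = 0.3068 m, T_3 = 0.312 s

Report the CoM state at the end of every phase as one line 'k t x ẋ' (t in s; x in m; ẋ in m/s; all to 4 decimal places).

phase 1: p=-0.2200, T=0.510, ωT=1.486956, cosh=2.324835, sinh=2.098775; start (x,ẋ)=(-0.145500, 0.229500) → end (x,ẋ)=(0.118404, 0.989429)
phase 2: p=0.1301, T=0.432, ωT=1.259539, cosh=1.903791, sinh=1.620006; start (x,ẋ)=(0.118404, 0.989429) → end (x,ẋ)=(0.657594, 1.828424)
phase 3: p=0.3068, T=0.312, ωT=0.909667, cosh=1.443077, sinh=1.040419; start (x,ẋ)=(0.657594, 1.828424) → end (x,ẋ)=(1.465488, 3.702670)

1 0.5100 0.1184 0.9894
2 0.9420 0.6576 1.8284
3 1.2540 1.4655 3.7027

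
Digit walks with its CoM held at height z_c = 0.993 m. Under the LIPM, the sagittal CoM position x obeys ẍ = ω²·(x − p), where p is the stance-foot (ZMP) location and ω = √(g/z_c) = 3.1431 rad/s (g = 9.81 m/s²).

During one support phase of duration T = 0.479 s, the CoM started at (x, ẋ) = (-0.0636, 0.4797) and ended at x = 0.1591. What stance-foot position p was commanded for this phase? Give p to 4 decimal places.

p = 0.0128

ωT = 3.1431·0.479 = 1.505545; cosh(ωT) = 2.364252, sinh(ωT) = 2.142356
x(T) = p + (x₀−p)·cosh(ωT) + (ẋ₀/ω)·sinh(ωT) ⇒ p·(1 − cosh) = x(T) − x₀·cosh − (ẋ₀/ω)·sinh
numerator   = 0.1591 − (-0.0636)·2.364252 − (0.4797/3.1431)·2.142356 = -0.017500
denominator = 1 − 2.364252 = -1.364252
p = -0.017500 / -1.364252 = 0.0128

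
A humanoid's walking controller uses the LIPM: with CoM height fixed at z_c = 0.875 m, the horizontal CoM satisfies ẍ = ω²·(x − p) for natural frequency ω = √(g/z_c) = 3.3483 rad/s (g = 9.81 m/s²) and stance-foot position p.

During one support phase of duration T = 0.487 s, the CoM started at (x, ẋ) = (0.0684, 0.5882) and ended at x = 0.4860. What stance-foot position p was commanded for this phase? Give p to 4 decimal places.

ωT = 3.3483·0.487 = 1.630622; cosh(ωT) = 2.651429, sinh(ωT) = 2.455622
x(T) = p + (x₀−p)·cosh(ωT) + (ẋ₀/ω)·sinh(ωT) ⇒ p·(1 − cosh) = x(T) − x₀·cosh − (ẋ₀/ω)·sinh
numerator   = 0.4860 − (0.0684)·2.651429 − (0.5882/3.3483)·2.455622 = -0.126740
denominator = 1 − 2.651429 = -1.651429
p = -0.126740 / -1.651429 = 0.0767

p = 0.0767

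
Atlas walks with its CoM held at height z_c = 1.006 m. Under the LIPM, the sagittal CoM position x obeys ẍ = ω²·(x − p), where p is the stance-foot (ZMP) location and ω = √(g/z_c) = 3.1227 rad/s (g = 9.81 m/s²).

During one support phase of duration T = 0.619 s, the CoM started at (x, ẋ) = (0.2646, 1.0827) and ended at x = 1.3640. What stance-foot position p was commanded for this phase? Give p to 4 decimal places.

p = 0.2936

ωT = 3.1227·0.619 = 1.932951; cosh(ωT) = 3.527297, sinh(ωT) = 3.382576
x(T) = p + (x₀−p)·cosh(ωT) + (ẋ₀/ω)·sinh(ωT) ⇒ p·(1 − cosh) = x(T) − x₀·cosh − (ẋ₀/ω)·sinh
numerator   = 1.3640 − (0.2646)·3.527297 − (1.0827/3.1227)·3.382576 = -0.742127
denominator = 1 − 3.527297 = -2.527297
p = -0.742127 / -2.527297 = 0.2936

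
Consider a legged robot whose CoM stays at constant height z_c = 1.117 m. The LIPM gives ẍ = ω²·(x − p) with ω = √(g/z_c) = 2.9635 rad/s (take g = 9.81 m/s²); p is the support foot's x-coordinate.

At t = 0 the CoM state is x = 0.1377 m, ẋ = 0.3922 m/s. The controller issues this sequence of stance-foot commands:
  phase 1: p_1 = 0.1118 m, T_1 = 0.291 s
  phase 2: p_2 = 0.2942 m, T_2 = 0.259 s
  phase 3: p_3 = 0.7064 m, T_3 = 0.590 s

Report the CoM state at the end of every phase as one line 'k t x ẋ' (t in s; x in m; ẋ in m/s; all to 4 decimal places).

1 0.2910 0.2768 0.6220
2 0.5500 0.4488 0.7707
3 1.1400 0.6683 0.1541

phase 1: p=0.1118, T=0.291, ωT=0.862378, cosh=1.395472, sinh=0.973316; start (x,ẋ)=(0.137700, 0.392200) → end (x,ẋ)=(0.276755, 0.622011)
phase 2: p=0.2942, T=0.259, ωT=0.767547, cosh=1.309312, sinh=0.845162; start (x,ẋ)=(0.276755, 0.622011) → end (x,ẋ)=(0.448750, 0.770712)
phase 3: p=0.7064, T=0.590, ωT=1.748465, cosh=2.959909, sinh=2.785868; start (x,ẋ)=(0.448750, 0.770712) → end (x,ẋ)=(0.668296, 0.154102)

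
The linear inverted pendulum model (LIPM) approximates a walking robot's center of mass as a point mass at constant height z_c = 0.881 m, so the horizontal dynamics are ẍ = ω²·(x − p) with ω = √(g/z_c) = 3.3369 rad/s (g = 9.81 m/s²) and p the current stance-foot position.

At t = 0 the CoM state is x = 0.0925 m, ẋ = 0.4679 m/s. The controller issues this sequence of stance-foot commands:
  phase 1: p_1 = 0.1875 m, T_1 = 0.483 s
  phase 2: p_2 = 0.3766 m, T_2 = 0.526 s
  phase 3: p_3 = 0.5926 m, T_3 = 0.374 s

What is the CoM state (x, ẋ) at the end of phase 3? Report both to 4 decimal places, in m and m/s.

phase 1: p=0.1875, T=0.483, ωT=1.611723, cosh=2.605490, sinh=2.405947; start (x,ẋ)=(0.092500, 0.467900) → end (x,ẋ)=(0.277340, 0.456411)
phase 2: p=0.3766, T=0.526, ωT=1.755209, cosh=2.978765, sinh=2.805894; start (x,ẋ)=(0.277340, 0.456411) → end (x,ẋ)=(0.464710, 0.430171)
phase 3: p=0.5926, T=0.374, ωT=1.248001, cosh=1.885225, sinh=1.598147; start (x,ẋ)=(0.464710, 0.430171) → end (x,ẋ)=(0.557520, 0.128949)

x = 0.5575, ẋ = 0.1289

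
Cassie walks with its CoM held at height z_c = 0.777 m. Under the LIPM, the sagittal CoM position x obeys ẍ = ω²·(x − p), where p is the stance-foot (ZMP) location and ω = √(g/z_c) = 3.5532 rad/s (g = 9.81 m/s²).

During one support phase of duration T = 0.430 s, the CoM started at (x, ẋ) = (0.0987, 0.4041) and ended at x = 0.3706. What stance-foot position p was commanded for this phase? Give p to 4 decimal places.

p = 0.0830

ωT = 3.5532·0.430 = 1.527876; cosh(ωT) = 2.412687, sinh(ωT) = 2.195691
x(T) = p + (x₀−p)·cosh(ωT) + (ẋ₀/ω)·sinh(ωT) ⇒ p·(1 − cosh) = x(T) − x₀·cosh − (ẋ₀/ω)·sinh
numerator   = 0.3706 − (0.0987)·2.412687 − (0.4041/3.5532)·2.195691 = -0.117245
denominator = 1 − 2.412687 = -1.412687
p = -0.117245 / -1.412687 = 0.0830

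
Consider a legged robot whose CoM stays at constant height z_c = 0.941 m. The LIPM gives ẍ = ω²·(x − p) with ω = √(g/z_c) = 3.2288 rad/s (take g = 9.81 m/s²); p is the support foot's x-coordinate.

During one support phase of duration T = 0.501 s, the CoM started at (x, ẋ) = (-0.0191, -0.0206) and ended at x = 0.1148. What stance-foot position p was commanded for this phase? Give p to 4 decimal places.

ωT = 3.2288·0.501 = 1.617629; cosh(ωT) = 2.619746, sinh(ωT) = 2.421377
x(T) = p + (x₀−p)·cosh(ωT) + (ẋ₀/ω)·sinh(ωT) ⇒ p·(1 − cosh) = x(T) − x₀·cosh − (ẋ₀/ω)·sinh
numerator   = 0.1148 − (-0.0191)·2.619746 − (-0.0206/3.2288)·2.421377 = 0.180286
denominator = 1 − 2.619746 = -1.619746
p = 0.180286 / -1.619746 = -0.1113

p = -0.1113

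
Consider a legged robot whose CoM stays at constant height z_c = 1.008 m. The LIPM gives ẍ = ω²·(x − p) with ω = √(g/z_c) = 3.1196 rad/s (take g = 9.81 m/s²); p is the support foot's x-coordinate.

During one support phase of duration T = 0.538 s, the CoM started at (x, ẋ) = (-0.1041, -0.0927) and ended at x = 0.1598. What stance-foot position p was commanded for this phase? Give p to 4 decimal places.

ωT = 3.1196·0.538 = 1.678345; cosh(ωT) = 2.771682, sinh(ωT) = 2.585000
x(T) = p + (x₀−p)·cosh(ωT) + (ẋ₀/ω)·sinh(ωT) ⇒ p·(1 − cosh) = x(T) − x₀·cosh − (ẋ₀/ω)·sinh
numerator   = 0.1598 − (-0.1041)·2.771682 − (-0.0927/3.1196)·2.585000 = 0.525146
denominator = 1 − 2.771682 = -1.771682
p = 0.525146 / -1.771682 = -0.2964

p = -0.2964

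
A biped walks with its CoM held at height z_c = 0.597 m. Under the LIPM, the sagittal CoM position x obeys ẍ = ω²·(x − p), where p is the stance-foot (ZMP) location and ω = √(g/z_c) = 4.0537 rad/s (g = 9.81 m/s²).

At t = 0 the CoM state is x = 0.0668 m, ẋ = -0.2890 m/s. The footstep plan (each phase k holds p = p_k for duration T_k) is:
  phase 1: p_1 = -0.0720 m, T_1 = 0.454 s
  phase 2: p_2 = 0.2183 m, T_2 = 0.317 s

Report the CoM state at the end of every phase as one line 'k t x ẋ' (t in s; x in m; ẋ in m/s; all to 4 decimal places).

phase 1: p=-0.0720, T=0.454, ωT=1.840380, cosh=3.228844, sinh=3.070087; start (x,ẋ)=(0.066800, -0.289000) → end (x,ẋ)=(0.157288, 0.794259)
phase 2: p=0.2183, T=0.317, ωT=1.285023, cosh=1.945697, sinh=1.669053; start (x,ẋ)=(0.157288, 0.794259) → end (x,ẋ)=(0.426614, 1.132592)

1 0.4540 0.1573 0.7943
2 0.7710 0.4266 1.1326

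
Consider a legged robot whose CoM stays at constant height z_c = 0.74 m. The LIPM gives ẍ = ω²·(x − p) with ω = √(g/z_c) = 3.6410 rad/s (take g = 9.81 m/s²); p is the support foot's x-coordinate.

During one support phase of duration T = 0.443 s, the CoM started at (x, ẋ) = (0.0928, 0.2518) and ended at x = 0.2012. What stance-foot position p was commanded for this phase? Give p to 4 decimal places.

ωT = 3.6410·0.443 = 1.612963; cosh(ωT) = 2.608476, sinh(ωT) = 2.409180
x(T) = p + (x₀−p)·cosh(ωT) + (ẋ₀/ω)·sinh(ωT) ⇒ p·(1 − cosh) = x(T) − x₀·cosh − (ẋ₀/ω)·sinh
numerator   = 0.2012 − (0.0928)·2.608476 − (0.2518/3.6410)·2.409180 = -0.207478
denominator = 1 − 2.608476 = -1.608476
p = -0.207478 / -1.608476 = 0.1290

p = 0.1290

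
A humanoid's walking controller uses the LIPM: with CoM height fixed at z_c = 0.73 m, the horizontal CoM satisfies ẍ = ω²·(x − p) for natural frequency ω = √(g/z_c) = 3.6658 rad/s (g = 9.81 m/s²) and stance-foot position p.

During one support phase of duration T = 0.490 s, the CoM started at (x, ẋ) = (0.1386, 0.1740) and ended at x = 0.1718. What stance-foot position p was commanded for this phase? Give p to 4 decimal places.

ωT = 3.6658·0.490 = 1.796242; cosh(ωT) = 3.096438, sinh(ωT) = 2.930517
x(T) = p + (x₀−p)·cosh(ωT) + (ẋ₀/ω)·sinh(ωT) ⇒ p·(1 − cosh) = x(T) − x₀·cosh − (ẋ₀/ω)·sinh
numerator   = 0.1718 − (0.1386)·3.096438 − (0.1740/3.6658)·2.930517 = -0.396466
denominator = 1 − 3.096438 = -2.096438
p = -0.396466 / -2.096438 = 0.1891

p = 0.1891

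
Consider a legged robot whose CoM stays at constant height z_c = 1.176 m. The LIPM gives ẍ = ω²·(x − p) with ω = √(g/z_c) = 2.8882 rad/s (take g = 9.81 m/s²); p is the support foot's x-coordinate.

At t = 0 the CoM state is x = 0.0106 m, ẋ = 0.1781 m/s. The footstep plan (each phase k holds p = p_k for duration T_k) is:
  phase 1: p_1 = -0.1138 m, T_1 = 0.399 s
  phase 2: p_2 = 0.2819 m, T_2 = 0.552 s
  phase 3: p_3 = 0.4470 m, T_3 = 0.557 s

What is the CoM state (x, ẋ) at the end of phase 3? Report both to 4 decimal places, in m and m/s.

phase 1: p=-0.1138, T=0.399, ωT=1.152392, cosh=1.740818, sinh=1.424938; start (x,ẋ)=(0.010600, 0.178100) → end (x,ẋ)=(0.190626, 0.822009)
phase 2: p=0.2819, T=0.552, ωT=1.594286, cosh=2.563933, sinh=2.360880; start (x,ẋ)=(0.190626, 0.822009) → end (x,ẋ)=(0.719808, 1.485207)
phase 3: p=0.4470, T=0.557, ωT=1.608727, cosh=2.598295, sinh=2.398153; start (x,ẋ)=(0.719808, 1.485207) → end (x,ẋ)=(2.389045, 5.748570)

x = 2.3890, ẋ = 5.7486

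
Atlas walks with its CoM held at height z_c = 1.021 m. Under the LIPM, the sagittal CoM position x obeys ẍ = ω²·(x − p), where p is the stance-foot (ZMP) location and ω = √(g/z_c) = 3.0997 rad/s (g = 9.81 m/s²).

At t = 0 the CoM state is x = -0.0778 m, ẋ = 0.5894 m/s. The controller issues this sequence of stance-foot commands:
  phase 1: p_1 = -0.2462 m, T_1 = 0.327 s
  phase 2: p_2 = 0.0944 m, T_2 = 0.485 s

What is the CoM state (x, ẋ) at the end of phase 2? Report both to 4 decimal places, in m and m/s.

x = 1.5112, ẋ = 4.6319

phase 1: p=-0.2462, T=0.327, ωT=1.013602, cosh=1.559209, sinh=1.196299; start (x,ẋ)=(-0.077800, 0.589400) → end (x,ẋ)=(0.243844, 1.543453)
phase 2: p=0.0944, T=0.485, ωT=1.503354, cosh=2.359566, sinh=2.137183; start (x,ẋ)=(0.243844, 1.543453) → end (x,ẋ)=(1.511204, 4.631890)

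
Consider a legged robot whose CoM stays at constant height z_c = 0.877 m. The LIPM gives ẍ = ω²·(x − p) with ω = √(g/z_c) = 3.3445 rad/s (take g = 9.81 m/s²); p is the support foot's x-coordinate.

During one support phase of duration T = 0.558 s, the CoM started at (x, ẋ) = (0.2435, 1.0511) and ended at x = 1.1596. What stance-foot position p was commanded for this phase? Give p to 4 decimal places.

p = 0.2761

ωT = 3.3445·0.558 = 1.866231; cosh(ωT) = 3.309297, sinh(ωT) = 3.154591
x(T) = p + (x₀−p)·cosh(ωT) + (ẋ₀/ω)·sinh(ωT) ⇒ p·(1 − cosh) = x(T) − x₀·cosh − (ẋ₀/ω)·sinh
numerator   = 1.1596 − (0.2435)·3.309297 − (1.0511/3.3445)·3.154591 = -0.637630
denominator = 1 − 3.309297 = -2.309297
p = -0.637630 / -2.309297 = 0.2761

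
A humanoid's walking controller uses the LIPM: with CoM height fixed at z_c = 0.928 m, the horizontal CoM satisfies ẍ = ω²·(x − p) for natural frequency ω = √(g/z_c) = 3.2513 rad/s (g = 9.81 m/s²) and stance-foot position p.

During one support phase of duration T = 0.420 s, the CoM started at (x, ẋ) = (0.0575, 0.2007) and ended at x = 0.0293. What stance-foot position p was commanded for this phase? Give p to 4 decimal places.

ωT = 3.2513·0.420 = 1.365546; cosh(ωT) = 2.086551, sinh(ωT) = 1.831310
x(T) = p + (x₀−p)·cosh(ωT) + (ẋ₀/ω)·sinh(ωT) ⇒ p·(1 − cosh) = x(T) − x₀·cosh − (ẋ₀/ω)·sinh
numerator   = 0.0293 − (0.0575)·2.086551 − (0.2007/3.2513)·1.831310 = -0.203722
denominator = 1 − 2.086551 = -1.086551
p = -0.203722 / -1.086551 = 0.1875

p = 0.1875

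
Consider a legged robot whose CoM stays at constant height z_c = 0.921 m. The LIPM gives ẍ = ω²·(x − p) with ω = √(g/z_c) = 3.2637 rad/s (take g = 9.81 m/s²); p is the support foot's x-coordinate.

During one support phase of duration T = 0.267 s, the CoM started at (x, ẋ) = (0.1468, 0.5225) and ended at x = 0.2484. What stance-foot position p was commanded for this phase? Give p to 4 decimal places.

p = 0.2859

ωT = 3.2637·0.267 = 0.871408; cosh(ωT) = 1.404318, sinh(ωT) = 0.985956
x(T) = p + (x₀−p)·cosh(ωT) + (ẋ₀/ω)·sinh(ωT) ⇒ p·(1 − cosh) = x(T) − x₀·cosh − (ẋ₀/ω)·sinh
numerator   = 0.2484 − (0.1468)·1.404318 − (0.5225/3.2637)·0.985956 = -0.115600
denominator = 1 − 1.404318 = -0.404318
p = -0.115600 / -0.404318 = 0.2859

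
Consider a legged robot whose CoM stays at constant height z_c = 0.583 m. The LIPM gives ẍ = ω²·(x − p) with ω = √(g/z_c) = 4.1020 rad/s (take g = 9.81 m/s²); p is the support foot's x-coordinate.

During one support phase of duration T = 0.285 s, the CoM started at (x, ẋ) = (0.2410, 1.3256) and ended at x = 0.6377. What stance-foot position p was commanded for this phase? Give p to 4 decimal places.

p = 0.3367

ωT = 4.1020·0.285 = 1.169070; cosh(ωT) = 1.764827, sinh(ωT) = 1.454171
x(T) = p + (x₀−p)·cosh(ωT) + (ẋ₀/ω)·sinh(ωT) ⇒ p·(1 − cosh) = x(T) − x₀·cosh − (ẋ₀/ω)·sinh
numerator   = 0.6377 − (0.2410)·1.764827 − (1.3256/4.1020)·1.454171 = -0.257552
denominator = 1 − 1.764827 = -0.764827
p = -0.257552 / -0.764827 = 0.3367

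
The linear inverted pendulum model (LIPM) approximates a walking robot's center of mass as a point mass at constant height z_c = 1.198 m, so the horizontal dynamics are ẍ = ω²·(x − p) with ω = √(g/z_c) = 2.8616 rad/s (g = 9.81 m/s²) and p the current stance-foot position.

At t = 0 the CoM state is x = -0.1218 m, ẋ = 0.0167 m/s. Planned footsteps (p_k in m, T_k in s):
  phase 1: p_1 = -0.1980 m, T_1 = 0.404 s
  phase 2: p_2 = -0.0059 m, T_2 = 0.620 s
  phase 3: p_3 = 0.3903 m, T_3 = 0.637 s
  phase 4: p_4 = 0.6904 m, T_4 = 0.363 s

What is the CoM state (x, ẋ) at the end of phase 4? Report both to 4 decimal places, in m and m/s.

x = 0.2714, ẋ = -0.8255

phase 1: p=-0.1980, T=0.404, ωT=1.156086, cosh=1.746094, sinh=1.431379; start (x,ẋ)=(-0.121800, 0.016700) → end (x,ẋ)=(-0.056594, 0.341278)
phase 2: p=-0.0059, T=0.620, ωT=1.774192, cosh=3.032568, sinh=2.862948; start (x,ẋ)=(-0.056594, 0.341278) → end (x,ẋ)=(0.181805, 0.619630)
phase 3: p=0.3903, T=0.637, ωT=1.822839, cosh=3.175486, sinh=3.013920; start (x,ẋ)=(0.181805, 0.619630) → end (x,ẋ)=(0.380838, 0.169429)
phase 4: p=0.6904, T=0.363, ωT=1.038761, cosh=1.589803, sinh=1.235910; start (x,ẋ)=(0.380838, 0.169429) → end (x,ẋ)=(0.271432, -0.825465)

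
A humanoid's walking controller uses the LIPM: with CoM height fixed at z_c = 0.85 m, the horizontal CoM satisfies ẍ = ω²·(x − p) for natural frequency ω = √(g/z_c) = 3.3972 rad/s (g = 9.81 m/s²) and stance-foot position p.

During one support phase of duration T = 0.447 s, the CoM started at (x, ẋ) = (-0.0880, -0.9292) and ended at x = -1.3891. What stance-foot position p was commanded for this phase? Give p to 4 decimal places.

p = 0.4195

ωT = 3.3972·0.447 = 1.518548; cosh(ωT) = 2.392311, sinh(ωT) = 2.173282
x(T) = p + (x₀−p)·cosh(ωT) + (ẋ₀/ω)·sinh(ωT) ⇒ p·(1 − cosh) = x(T) − x₀·cosh − (ẋ₀/ω)·sinh
numerator   = -1.3891 − (-0.0880)·2.392311 − (-0.9292/3.3972)·2.173282 = -0.584142
denominator = 1 − 2.392311 = -1.392311
p = -0.584142 / -1.392311 = 0.4195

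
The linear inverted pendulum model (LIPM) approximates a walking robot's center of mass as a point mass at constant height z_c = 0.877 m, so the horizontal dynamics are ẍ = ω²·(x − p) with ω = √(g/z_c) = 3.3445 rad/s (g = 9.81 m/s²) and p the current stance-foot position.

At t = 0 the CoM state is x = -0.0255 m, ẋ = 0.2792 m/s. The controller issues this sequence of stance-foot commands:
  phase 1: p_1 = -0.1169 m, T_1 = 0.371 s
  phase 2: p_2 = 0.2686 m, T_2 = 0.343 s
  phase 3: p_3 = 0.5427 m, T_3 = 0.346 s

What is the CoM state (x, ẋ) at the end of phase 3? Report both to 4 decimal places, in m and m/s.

x = 1.1430, ẋ = 2.4239

phase 1: p=-0.1169, T=0.371, ωT=1.240809, cosh=1.873781, sinh=1.584631; start (x,ẋ)=(-0.025500, 0.279200) → end (x,ẋ)=(0.186649, 1.007561)
phase 2: p=0.2686, T=0.343, ωT=1.147164, cosh=1.733392, sinh=1.415856; start (x,ẋ)=(0.186649, 1.007561) → end (x,ẋ)=(0.553086, 1.358434)
phase 3: p=0.5427, T=0.346, ωT=1.157197, cosh=1.747685, sinh=1.433319; start (x,ẋ)=(0.553086, 1.358434) → end (x,ẋ)=(1.143023, 2.423905)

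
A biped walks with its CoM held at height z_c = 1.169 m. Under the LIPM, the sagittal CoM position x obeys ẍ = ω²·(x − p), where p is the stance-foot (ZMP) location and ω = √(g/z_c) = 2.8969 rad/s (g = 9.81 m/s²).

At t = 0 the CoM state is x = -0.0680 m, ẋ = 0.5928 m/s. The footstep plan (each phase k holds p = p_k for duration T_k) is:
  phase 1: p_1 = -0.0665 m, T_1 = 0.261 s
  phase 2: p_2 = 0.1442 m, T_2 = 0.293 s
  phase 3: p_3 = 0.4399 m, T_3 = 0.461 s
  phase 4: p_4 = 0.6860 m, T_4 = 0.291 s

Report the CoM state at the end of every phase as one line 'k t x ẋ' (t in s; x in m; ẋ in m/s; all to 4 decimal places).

1 0.2610 0.1014 0.7669
2 0.5540 0.3377 0.9419
3 1.0150 0.8076 1.3907
4 1.3060 1.3077 2.2481

phase 1: p=-0.0665, T=0.261, ωT=0.756091, cosh=1.299716, sinh=0.830218; start (x,ẋ)=(-0.068000, 0.592800) → end (x,ẋ)=(0.101440, 0.766864)
phase 2: p=0.1442, T=0.293, ωT=0.848792, cosh=1.382377, sinh=0.954445; start (x,ẋ)=(0.101440, 0.766864) → end (x,ẋ)=(0.337749, 0.941866)
phase 3: p=0.4399, T=0.461, ωT=1.335471, cosh=2.032410, sinh=1.769376; start (x,ẋ)=(0.337749, 0.941866) → end (x,ẋ)=(0.807563, 1.390664)
phase 4: p=0.6860, T=0.291, ωT=0.842998, cosh=1.376870, sinh=0.946452; start (x,ẋ)=(0.807563, 1.390664) → end (x,ẋ)=(1.307723, 2.248062)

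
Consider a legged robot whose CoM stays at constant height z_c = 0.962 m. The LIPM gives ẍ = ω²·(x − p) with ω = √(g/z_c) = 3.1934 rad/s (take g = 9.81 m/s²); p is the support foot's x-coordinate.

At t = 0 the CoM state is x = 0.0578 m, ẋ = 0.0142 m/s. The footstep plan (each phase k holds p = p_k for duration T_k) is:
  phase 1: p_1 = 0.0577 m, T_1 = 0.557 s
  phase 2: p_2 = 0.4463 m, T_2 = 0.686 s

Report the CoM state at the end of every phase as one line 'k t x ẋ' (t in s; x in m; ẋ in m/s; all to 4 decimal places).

1 0.5570 0.0708 0.0442
2 1.2430 -1.1924 -5.0939

phase 1: p=0.0577, T=0.557, ωT=1.778724, cosh=3.045574, sinh=2.876720; start (x,ẋ)=(0.057800, 0.014200) → end (x,ẋ)=(0.070796, 0.044166)
phase 2: p=0.4463, T=0.686, ωT=2.190672, cosh=4.526532, sinh=4.414691; start (x,ẋ)=(0.070796, 0.044166) → end (x,ẋ)=(-1.192373, -5.093885)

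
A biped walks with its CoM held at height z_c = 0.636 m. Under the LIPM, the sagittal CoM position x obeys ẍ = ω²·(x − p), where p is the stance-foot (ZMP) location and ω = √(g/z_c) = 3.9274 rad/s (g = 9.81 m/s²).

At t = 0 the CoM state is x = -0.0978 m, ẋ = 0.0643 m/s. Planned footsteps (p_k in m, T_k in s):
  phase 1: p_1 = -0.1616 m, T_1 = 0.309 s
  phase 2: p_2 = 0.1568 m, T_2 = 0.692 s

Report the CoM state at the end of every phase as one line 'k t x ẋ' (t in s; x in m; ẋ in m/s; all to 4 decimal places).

phase 1: p=-0.1616, T=0.309, ωT=1.213567, cosh=1.831301, sinh=1.534165; start (x,ẋ)=(-0.097800, 0.064300) → end (x,ẋ)=(-0.019645, 0.502166)
phase 2: p=0.1568, T=0.692, ωT=2.717761, cosh=7.606195, sinh=7.540173; start (x,ẋ)=(-0.019645, 0.502166) → end (x,ẋ)=(-0.221176, -1.405556)

1 0.3090 -0.0196 0.5022
2 1.0010 -0.2212 -1.4056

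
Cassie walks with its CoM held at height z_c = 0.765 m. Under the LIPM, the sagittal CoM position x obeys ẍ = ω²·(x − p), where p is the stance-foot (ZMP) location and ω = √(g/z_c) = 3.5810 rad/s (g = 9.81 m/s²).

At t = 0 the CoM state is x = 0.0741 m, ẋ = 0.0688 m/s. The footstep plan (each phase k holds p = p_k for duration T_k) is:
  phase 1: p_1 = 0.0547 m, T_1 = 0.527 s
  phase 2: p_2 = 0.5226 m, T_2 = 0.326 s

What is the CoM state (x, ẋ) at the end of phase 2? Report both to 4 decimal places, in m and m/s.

x = 0.1075, ẋ = -0.9651

phase 1: p=0.0547, T=0.527, ωT=1.887187, cosh=3.376136, sinh=3.224639; start (x,ẋ)=(0.074100, 0.068800) → end (x,ẋ)=(0.182150, 0.456298)
phase 2: p=0.5226, T=0.326, ωT=1.167406, cosh=1.762409, sinh=1.451236; start (x,ẋ)=(0.182150, 0.456298) → end (x,ẋ)=(0.107508, -0.965090)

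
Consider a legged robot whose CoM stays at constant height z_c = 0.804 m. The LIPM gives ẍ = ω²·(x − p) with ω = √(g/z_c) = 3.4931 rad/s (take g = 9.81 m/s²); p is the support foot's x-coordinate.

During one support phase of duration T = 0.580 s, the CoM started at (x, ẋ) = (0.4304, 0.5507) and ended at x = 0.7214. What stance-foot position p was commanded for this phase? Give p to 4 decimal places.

ωT = 3.4931·0.580 = 2.025998; cosh(ωT) = 3.857769, sinh(ωT) = 3.725907
x(T) = p + (x₀−p)·cosh(ωT) + (ẋ₀/ω)·sinh(ωT) ⇒ p·(1 − cosh) = x(T) − x₀·cosh − (ẋ₀/ω)·sinh
numerator   = 0.7214 − (0.4304)·3.857769 − (0.5507/3.4931)·3.725907 = -1.526387
denominator = 1 − 3.857769 = -2.857769
p = -1.526387 / -2.857769 = 0.5341

p = 0.5341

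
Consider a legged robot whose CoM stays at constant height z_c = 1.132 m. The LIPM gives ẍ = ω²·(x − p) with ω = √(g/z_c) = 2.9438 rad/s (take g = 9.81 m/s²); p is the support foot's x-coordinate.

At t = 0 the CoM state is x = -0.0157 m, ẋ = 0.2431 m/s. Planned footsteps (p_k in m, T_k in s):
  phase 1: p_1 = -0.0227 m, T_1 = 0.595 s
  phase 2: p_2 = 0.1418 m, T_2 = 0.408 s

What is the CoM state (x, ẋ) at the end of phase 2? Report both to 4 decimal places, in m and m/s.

phase 1: p=-0.0227, T=0.595, ωT=1.751561, cosh=2.968548, sinh=2.795045; start (x,ẋ)=(-0.015700, 0.243100) → end (x,ẋ)=(0.228896, 0.779250)
phase 2: p=0.1418, T=0.408, ωT=1.201070, cosh=1.812272, sinh=1.511400; start (x,ẋ)=(0.228896, 0.779250) → end (x,ẋ)=(0.699722, 1.799725)

x = 0.6997, ẋ = 1.7997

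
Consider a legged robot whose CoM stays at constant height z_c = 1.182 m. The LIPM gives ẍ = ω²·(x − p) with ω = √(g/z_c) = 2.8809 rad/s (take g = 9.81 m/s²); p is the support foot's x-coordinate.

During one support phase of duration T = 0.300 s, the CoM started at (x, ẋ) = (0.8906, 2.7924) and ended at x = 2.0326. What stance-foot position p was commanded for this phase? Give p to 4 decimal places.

p = 0.3972

ωT = 2.8809·0.300 = 0.864270; cosh(ωT) = 1.397316, sinh(ωT) = 0.975957
x(T) = p + (x₀−p)·cosh(ωT) + (ẋ₀/ω)·sinh(ωT) ⇒ p·(1 − cosh) = x(T) − x₀·cosh − (ẋ₀/ω)·sinh
numerator   = 2.0326 − (0.8906)·1.397316 − (2.7924/2.8809)·0.975957 = -0.157826
denominator = 1 − 1.397316 = -0.397316
p = -0.157826 / -0.397316 = 0.3972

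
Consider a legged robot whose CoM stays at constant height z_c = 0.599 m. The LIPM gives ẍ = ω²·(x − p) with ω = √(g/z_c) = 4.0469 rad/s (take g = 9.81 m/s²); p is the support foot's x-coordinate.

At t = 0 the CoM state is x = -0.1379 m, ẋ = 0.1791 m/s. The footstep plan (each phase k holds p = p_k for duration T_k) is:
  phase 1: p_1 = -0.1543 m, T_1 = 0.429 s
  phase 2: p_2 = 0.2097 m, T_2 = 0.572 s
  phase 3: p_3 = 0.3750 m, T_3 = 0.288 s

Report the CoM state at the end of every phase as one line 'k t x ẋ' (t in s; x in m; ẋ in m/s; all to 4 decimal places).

phase 1: p=-0.1543, T=0.429, ωT=1.736120, cosh=2.925742, sinh=2.749539; start (x,ẋ)=(-0.137900, 0.179100) → end (x,ẋ)=(0.015366, 0.706485)
phase 2: p=0.2097, T=0.572, ωT=2.314827, cosh=5.110976, sinh=5.012193; start (x,ẋ)=(0.015366, 0.706485) → end (x,ẋ)=(0.091464, -0.331012)
phase 3: p=0.3750, T=0.288, ωT=1.165507, cosh=1.759657, sinh=1.447892; start (x,ẋ)=(0.091464, -0.331012) → end (x,ẋ)=(-0.242355, -2.243838)

1 0.4290 0.0154 0.7065
2 1.0010 0.0915 -0.3310
3 1.2890 -0.2424 -2.2438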